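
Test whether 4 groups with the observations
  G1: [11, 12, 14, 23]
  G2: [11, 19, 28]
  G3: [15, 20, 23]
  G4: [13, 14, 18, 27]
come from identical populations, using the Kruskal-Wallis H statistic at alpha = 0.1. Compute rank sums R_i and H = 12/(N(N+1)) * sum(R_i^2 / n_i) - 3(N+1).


Step 1: Combine all N = 14 observations and assign midranks.
sorted (value, group, rank): (11,G1,1.5), (11,G2,1.5), (12,G1,3), (13,G4,4), (14,G1,5.5), (14,G4,5.5), (15,G3,7), (18,G4,8), (19,G2,9), (20,G3,10), (23,G1,11.5), (23,G3,11.5), (27,G4,13), (28,G2,14)
Step 2: Sum ranks within each group.
R_1 = 21.5 (n_1 = 4)
R_2 = 24.5 (n_2 = 3)
R_3 = 28.5 (n_3 = 3)
R_4 = 30.5 (n_4 = 4)
Step 3: H = 12/(N(N+1)) * sum(R_i^2/n_i) - 3(N+1)
     = 12/(14*15) * (21.5^2/4 + 24.5^2/3 + 28.5^2/3 + 30.5^2/4) - 3*15
     = 0.057143 * 818.958 - 45
     = 1.797619.
Step 4: Ties present; correction factor C = 1 - 18/(14^3 - 14) = 0.993407. Corrected H = 1.797619 / 0.993407 = 1.809550.
Step 5: Under H0, H ~ chi^2(3); p-value = 0.612859.
Step 6: alpha = 0.1. fail to reject H0.

H = 1.8096, df = 3, p = 0.612859, fail to reject H0.


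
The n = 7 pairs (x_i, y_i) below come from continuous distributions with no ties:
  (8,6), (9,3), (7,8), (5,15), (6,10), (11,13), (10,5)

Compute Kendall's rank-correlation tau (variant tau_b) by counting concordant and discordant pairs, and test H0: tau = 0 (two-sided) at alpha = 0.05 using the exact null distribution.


Step 1: Enumerate the 21 unordered pairs (i,j) with i<j and classify each by sign(x_j-x_i) * sign(y_j-y_i).
  (1,2):dx=+1,dy=-3->D; (1,3):dx=-1,dy=+2->D; (1,4):dx=-3,dy=+9->D; (1,5):dx=-2,dy=+4->D
  (1,6):dx=+3,dy=+7->C; (1,7):dx=+2,dy=-1->D; (2,3):dx=-2,dy=+5->D; (2,4):dx=-4,dy=+12->D
  (2,5):dx=-3,dy=+7->D; (2,6):dx=+2,dy=+10->C; (2,7):dx=+1,dy=+2->C; (3,4):dx=-2,dy=+7->D
  (3,5):dx=-1,dy=+2->D; (3,6):dx=+4,dy=+5->C; (3,7):dx=+3,dy=-3->D; (4,5):dx=+1,dy=-5->D
  (4,6):dx=+6,dy=-2->D; (4,7):dx=+5,dy=-10->D; (5,6):dx=+5,dy=+3->C; (5,7):dx=+4,dy=-5->D
  (6,7):dx=-1,dy=-8->C
Step 2: C = 6, D = 15, total pairs = 21.
Step 3: tau = (C - D)/(n(n-1)/2) = (6 - 15)/21 = -0.428571.
Step 4: Exact two-sided p-value (enumerate n! = 5040 permutations of y under H0): p = 0.238889.
Step 5: alpha = 0.05. fail to reject H0.

tau_b = -0.4286 (C=6, D=15), p = 0.238889, fail to reject H0.


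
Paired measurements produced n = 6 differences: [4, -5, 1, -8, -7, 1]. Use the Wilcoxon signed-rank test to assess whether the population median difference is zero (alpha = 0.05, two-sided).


Step 1: Drop any zero differences (none here) and take |d_i|.
|d| = [4, 5, 1, 8, 7, 1]
Step 2: Midrank |d_i| (ties get averaged ranks).
ranks: |4|->3, |5|->4, |1|->1.5, |8|->6, |7|->5, |1|->1.5
Step 3: Attach original signs; sum ranks with positive sign and with negative sign.
W+ = 3 + 1.5 + 1.5 = 6
W- = 4 + 6 + 5 = 15
(Check: W+ + W- = 21 should equal n(n+1)/2 = 21.)
Step 4: Test statistic W = min(W+, W-) = 6.
Step 5: Ties in |d|, so use the tie-corrected normal approximation.
        E[W] = n(n+1)/4 = 6*7/4 = 10.5.
        Tie groups: |d|=1 (t=2); sum(t^3 - t) = 6.
        Var[W] = n(n+1)(2n+1)/24 - sum(t^3-t)/48 = 546/24 - 6/48 = 22.625.
        z = (W - E[W]) / sqrt(Var[W]) = (6 - 10.5) / 4.7566 = -0.9461.
        Two-sided p = 2*Phi(z) = 0.344118.
Step 6: alpha = 0.05. fail to reject H0.

W+ = 6, W- = 15, W = min = 6, p = 0.344118, fail to reject H0.


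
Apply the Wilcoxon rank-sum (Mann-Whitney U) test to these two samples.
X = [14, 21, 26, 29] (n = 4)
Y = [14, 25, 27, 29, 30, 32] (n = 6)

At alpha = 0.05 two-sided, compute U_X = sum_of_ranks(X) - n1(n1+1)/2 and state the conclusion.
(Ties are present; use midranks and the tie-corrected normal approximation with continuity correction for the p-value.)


Step 1: Combine and sort all 10 observations; assign midranks.
sorted (value, group): (14,X), (14,Y), (21,X), (25,Y), (26,X), (27,Y), (29,X), (29,Y), (30,Y), (32,Y)
ranks: 14->1.5, 14->1.5, 21->3, 25->4, 26->5, 27->6, 29->7.5, 29->7.5, 30->9, 32->10
Step 2: Rank sum for X: R1 = 1.5 + 3 + 5 + 7.5 = 17.
Step 3: U_X = R1 - n1(n1+1)/2 = 17 - 4*5/2 = 17 - 10 = 7.
       U_Y = n1*n2 - U_X = 24 - 7 = 17.
Step 4: Ties are present, so use the tie-corrected normal approximation (with continuity correction) for the p-value.
Step 5: p-value = 0.334409; compare to alpha = 0.05. fail to reject H0.

U_X = 7, p = 0.334409, fail to reject H0 at alpha = 0.05.


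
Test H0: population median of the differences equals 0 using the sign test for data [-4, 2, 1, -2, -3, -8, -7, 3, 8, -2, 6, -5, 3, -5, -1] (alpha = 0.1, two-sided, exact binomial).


Step 1: Discard zero differences. Original n = 15; n_eff = number of nonzero differences = 15.
Nonzero differences (with sign): -4, +2, +1, -2, -3, -8, -7, +3, +8, -2, +6, -5, +3, -5, -1
Step 2: Count signs: positive = 6, negative = 9.
Step 3: Under H0: P(positive) = 0.5, so the number of positives S ~ Bin(15, 0.5).
Step 4: Two-sided exact p-value = sum of Bin(15,0.5) probabilities at or below the observed probability = 0.607239.
Step 5: alpha = 0.1. fail to reject H0.

n_eff = 15, pos = 6, neg = 9, p = 0.607239, fail to reject H0.


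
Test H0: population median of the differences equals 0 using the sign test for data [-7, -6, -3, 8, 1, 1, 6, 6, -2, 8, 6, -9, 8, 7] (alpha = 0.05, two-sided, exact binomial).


Step 1: Discard zero differences. Original n = 14; n_eff = number of nonzero differences = 14.
Nonzero differences (with sign): -7, -6, -3, +8, +1, +1, +6, +6, -2, +8, +6, -9, +8, +7
Step 2: Count signs: positive = 9, negative = 5.
Step 3: Under H0: P(positive) = 0.5, so the number of positives S ~ Bin(14, 0.5).
Step 4: Two-sided exact p-value = sum of Bin(14,0.5) probabilities at or below the observed probability = 0.423950.
Step 5: alpha = 0.05. fail to reject H0.

n_eff = 14, pos = 9, neg = 5, p = 0.423950, fail to reject H0.


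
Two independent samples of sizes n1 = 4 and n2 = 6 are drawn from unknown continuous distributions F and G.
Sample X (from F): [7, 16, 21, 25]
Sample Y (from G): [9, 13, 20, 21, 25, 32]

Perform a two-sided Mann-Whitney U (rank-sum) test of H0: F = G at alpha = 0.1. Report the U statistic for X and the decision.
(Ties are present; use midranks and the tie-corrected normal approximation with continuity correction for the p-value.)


Step 1: Combine and sort all 10 observations; assign midranks.
sorted (value, group): (7,X), (9,Y), (13,Y), (16,X), (20,Y), (21,X), (21,Y), (25,X), (25,Y), (32,Y)
ranks: 7->1, 9->2, 13->3, 16->4, 20->5, 21->6.5, 21->6.5, 25->8.5, 25->8.5, 32->10
Step 2: Rank sum for X: R1 = 1 + 4 + 6.5 + 8.5 = 20.
Step 3: U_X = R1 - n1(n1+1)/2 = 20 - 4*5/2 = 20 - 10 = 10.
       U_Y = n1*n2 - U_X = 24 - 10 = 14.
Step 4: Ties are present, so use the tie-corrected normal approximation (with continuity correction) for the p-value.
Step 5: p-value = 0.747637; compare to alpha = 0.1. fail to reject H0.

U_X = 10, p = 0.747637, fail to reject H0 at alpha = 0.1.


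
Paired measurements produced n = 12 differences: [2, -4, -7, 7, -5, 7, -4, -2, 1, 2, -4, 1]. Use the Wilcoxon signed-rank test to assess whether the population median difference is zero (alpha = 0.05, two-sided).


Step 1: Drop any zero differences (none here) and take |d_i|.
|d| = [2, 4, 7, 7, 5, 7, 4, 2, 1, 2, 4, 1]
Step 2: Midrank |d_i| (ties get averaged ranks).
ranks: |2|->4, |4|->7, |7|->11, |7|->11, |5|->9, |7|->11, |4|->7, |2|->4, |1|->1.5, |2|->4, |4|->7, |1|->1.5
Step 3: Attach original signs; sum ranks with positive sign and with negative sign.
W+ = 4 + 11 + 11 + 1.5 + 4 + 1.5 = 33
W- = 7 + 11 + 9 + 7 + 4 + 7 = 45
(Check: W+ + W- = 78 should equal n(n+1)/2 = 78.)
Step 4: Test statistic W = min(W+, W-) = 33.
Step 5: Ties in |d|, so use the tie-corrected normal approximation.
        E[W] = n(n+1)/4 = 12*13/4 = 39.
        Tie groups: |d|=1 (t=2), |d|=2 (t=3), |d|=4 (t=3), |d|=7 (t=3); sum(t^3 - t) = 78.
        Var[W] = n(n+1)(2n+1)/24 - sum(t^3-t)/48 = 3900/24 - 78/48 = 160.875.
        z = (W - E[W]) / sqrt(Var[W]) = (33 - 39) / 12.6837 = -0.4730.
        Two-sided p = 2*Phi(z) = 0.636178.
Step 6: alpha = 0.05. fail to reject H0.

W+ = 33, W- = 45, W = min = 33, p = 0.636178, fail to reject H0.


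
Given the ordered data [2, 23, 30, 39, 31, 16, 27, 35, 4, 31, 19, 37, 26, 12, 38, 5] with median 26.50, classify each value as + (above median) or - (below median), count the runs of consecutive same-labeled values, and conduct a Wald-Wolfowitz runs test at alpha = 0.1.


Step 1: Compute median = 26.50; label A = above, B = below.
Labels in order: BBAAABAABABABBAB  (n_A = 8, n_B = 8)
Step 2: Count runs R = 11.
Step 3: Under H0 (random ordering), E[R] = 2*n_A*n_B/(n_A+n_B) + 1 = 2*8*8/16 + 1 = 9.0000.
        Var[R] = 2*n_A*n_B*(2*n_A*n_B - n_A - n_B) / ((n_A+n_B)^2 * (n_A+n_B-1)) = 14336/3840 = 3.7333.
        SD[R] = 1.9322.
Step 4: Continuity-corrected z = (R - 0.5 - E[R]) / SD[R] = (11 - 0.5 - 9.0000) / 1.9322 = 0.7763.
Step 5: Two-sided p-value via normal approximation = 2*(1 - Phi(|z|)) = 0.437558.
Step 6: alpha = 0.1. fail to reject H0.

R = 11, z = 0.7763, p = 0.437558, fail to reject H0.


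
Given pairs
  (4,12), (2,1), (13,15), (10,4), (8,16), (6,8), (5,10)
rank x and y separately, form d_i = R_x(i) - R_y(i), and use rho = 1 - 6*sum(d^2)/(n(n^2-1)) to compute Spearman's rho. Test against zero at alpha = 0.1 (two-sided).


Step 1: Rank x and y separately (midranks; no ties here).
rank(x): 4->2, 2->1, 13->7, 10->6, 8->5, 6->4, 5->3
rank(y): 12->5, 1->1, 15->6, 4->2, 16->7, 8->3, 10->4
Step 2: d_i = R_x(i) - R_y(i); compute d_i^2.
  (2-5)^2=9, (1-1)^2=0, (7-6)^2=1, (6-2)^2=16, (5-7)^2=4, (4-3)^2=1, (3-4)^2=1
sum(d^2) = 32.
Step 3: rho = 1 - 6*32 / (7*(7^2 - 1)) = 1 - 192/336 = 0.428571.
Step 4: Under H0, t = rho * sqrt((n-2)/(1-rho^2)) = 1.0607 ~ t(5).
Step 5: Two-sided p-value from the t-distribution with 5 df = 0.337368.
Step 6: alpha = 0.1. fail to reject H0.

rho = 0.4286, p = 0.337368, fail to reject H0 at alpha = 0.1.


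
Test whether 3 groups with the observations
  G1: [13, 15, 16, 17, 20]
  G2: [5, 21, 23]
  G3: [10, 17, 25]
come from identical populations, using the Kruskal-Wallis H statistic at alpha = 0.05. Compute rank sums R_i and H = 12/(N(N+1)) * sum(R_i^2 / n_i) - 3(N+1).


Step 1: Combine all N = 11 observations and assign midranks.
sorted (value, group, rank): (5,G2,1), (10,G3,2), (13,G1,3), (15,G1,4), (16,G1,5), (17,G1,6.5), (17,G3,6.5), (20,G1,8), (21,G2,9), (23,G2,10), (25,G3,11)
Step 2: Sum ranks within each group.
R_1 = 26.5 (n_1 = 5)
R_2 = 20 (n_2 = 3)
R_3 = 19.5 (n_3 = 3)
Step 3: H = 12/(N(N+1)) * sum(R_i^2/n_i) - 3(N+1)
     = 12/(11*12) * (26.5^2/5 + 20^2/3 + 19.5^2/3) - 3*12
     = 0.090909 * 400.533 - 36
     = 0.412121.
Step 4: Ties present; correction factor C = 1 - 6/(11^3 - 11) = 0.995455. Corrected H = 0.412121 / 0.995455 = 0.414003.
Step 5: Under H0, H ~ chi^2(2); p-value = 0.813018.
Step 6: alpha = 0.05. fail to reject H0.

H = 0.4140, df = 2, p = 0.813018, fail to reject H0.


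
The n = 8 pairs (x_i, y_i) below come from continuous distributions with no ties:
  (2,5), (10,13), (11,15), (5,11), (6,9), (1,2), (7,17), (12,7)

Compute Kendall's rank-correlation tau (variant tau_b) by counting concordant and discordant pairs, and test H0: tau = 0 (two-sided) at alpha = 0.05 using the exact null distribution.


Step 1: Enumerate the 28 unordered pairs (i,j) with i<j and classify each by sign(x_j-x_i) * sign(y_j-y_i).
  (1,2):dx=+8,dy=+8->C; (1,3):dx=+9,dy=+10->C; (1,4):dx=+3,dy=+6->C; (1,5):dx=+4,dy=+4->C
  (1,6):dx=-1,dy=-3->C; (1,7):dx=+5,dy=+12->C; (1,8):dx=+10,dy=+2->C; (2,3):dx=+1,dy=+2->C
  (2,4):dx=-5,dy=-2->C; (2,5):dx=-4,dy=-4->C; (2,6):dx=-9,dy=-11->C; (2,7):dx=-3,dy=+4->D
  (2,8):dx=+2,dy=-6->D; (3,4):dx=-6,dy=-4->C; (3,5):dx=-5,dy=-6->C; (3,6):dx=-10,dy=-13->C
  (3,7):dx=-4,dy=+2->D; (3,8):dx=+1,dy=-8->D; (4,5):dx=+1,dy=-2->D; (4,6):dx=-4,dy=-9->C
  (4,7):dx=+2,dy=+6->C; (4,8):dx=+7,dy=-4->D; (5,6):dx=-5,dy=-7->C; (5,7):dx=+1,dy=+8->C
  (5,8):dx=+6,dy=-2->D; (6,7):dx=+6,dy=+15->C; (6,8):dx=+11,dy=+5->C; (7,8):dx=+5,dy=-10->D
Step 2: C = 20, D = 8, total pairs = 28.
Step 3: tau = (C - D)/(n(n-1)/2) = (20 - 8)/28 = 0.428571.
Step 4: Exact two-sided p-value (enumerate n! = 40320 permutations of y under H0): p = 0.178869.
Step 5: alpha = 0.05. fail to reject H0.

tau_b = 0.4286 (C=20, D=8), p = 0.178869, fail to reject H0.


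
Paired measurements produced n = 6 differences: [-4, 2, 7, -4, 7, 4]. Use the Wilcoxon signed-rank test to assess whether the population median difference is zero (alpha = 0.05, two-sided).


Step 1: Drop any zero differences (none here) and take |d_i|.
|d| = [4, 2, 7, 4, 7, 4]
Step 2: Midrank |d_i| (ties get averaged ranks).
ranks: |4|->3, |2|->1, |7|->5.5, |4|->3, |7|->5.5, |4|->3
Step 3: Attach original signs; sum ranks with positive sign and with negative sign.
W+ = 1 + 5.5 + 5.5 + 3 = 15
W- = 3 + 3 = 6
(Check: W+ + W- = 21 should equal n(n+1)/2 = 21.)
Step 4: Test statistic W = min(W+, W-) = 6.
Step 5: Ties in |d|, so use the tie-corrected normal approximation.
        E[W] = n(n+1)/4 = 6*7/4 = 10.5.
        Tie groups: |d|=4 (t=3), |d|=7 (t=2); sum(t^3 - t) = 30.
        Var[W] = n(n+1)(2n+1)/24 - sum(t^3-t)/48 = 546/24 - 30/48 = 22.125.
        z = (W - E[W]) / sqrt(Var[W]) = (6 - 10.5) / 4.7037 = -0.9567.
        Two-sided p = 2*Phi(z) = 0.338724.
Step 6: alpha = 0.05. fail to reject H0.

W+ = 15, W- = 6, W = min = 6, p = 0.338724, fail to reject H0.


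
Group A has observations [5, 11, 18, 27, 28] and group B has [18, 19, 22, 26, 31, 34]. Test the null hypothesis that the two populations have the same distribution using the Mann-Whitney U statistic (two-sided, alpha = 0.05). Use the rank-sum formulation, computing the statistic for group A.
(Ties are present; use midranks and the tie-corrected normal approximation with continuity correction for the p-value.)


Step 1: Combine and sort all 11 observations; assign midranks.
sorted (value, group): (5,X), (11,X), (18,X), (18,Y), (19,Y), (22,Y), (26,Y), (27,X), (28,X), (31,Y), (34,Y)
ranks: 5->1, 11->2, 18->3.5, 18->3.5, 19->5, 22->6, 26->7, 27->8, 28->9, 31->10, 34->11
Step 2: Rank sum for X: R1 = 1 + 2 + 3.5 + 8 + 9 = 23.5.
Step 3: U_X = R1 - n1(n1+1)/2 = 23.5 - 5*6/2 = 23.5 - 15 = 8.5.
       U_Y = n1*n2 - U_X = 30 - 8.5 = 21.5.
Step 4: Ties are present, so use the tie-corrected normal approximation (with continuity correction) for the p-value.
Step 5: p-value = 0.272229; compare to alpha = 0.05. fail to reject H0.

U_X = 8.5, p = 0.272229, fail to reject H0 at alpha = 0.05.


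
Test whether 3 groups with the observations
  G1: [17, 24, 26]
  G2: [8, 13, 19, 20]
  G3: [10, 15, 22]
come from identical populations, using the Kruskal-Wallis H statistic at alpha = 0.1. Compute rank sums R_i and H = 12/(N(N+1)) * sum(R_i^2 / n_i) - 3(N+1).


Step 1: Combine all N = 10 observations and assign midranks.
sorted (value, group, rank): (8,G2,1), (10,G3,2), (13,G2,3), (15,G3,4), (17,G1,5), (19,G2,6), (20,G2,7), (22,G3,8), (24,G1,9), (26,G1,10)
Step 2: Sum ranks within each group.
R_1 = 24 (n_1 = 3)
R_2 = 17 (n_2 = 4)
R_3 = 14 (n_3 = 3)
Step 3: H = 12/(N(N+1)) * sum(R_i^2/n_i) - 3(N+1)
     = 12/(10*11) * (24^2/3 + 17^2/4 + 14^2/3) - 3*11
     = 0.109091 * 329.583 - 33
     = 2.954545.
Step 4: No ties, so H is used without correction.
Step 5: Under H0, H ~ chi^2(2); p-value = 0.228259.
Step 6: alpha = 0.1. fail to reject H0.

H = 2.9545, df = 2, p = 0.228259, fail to reject H0.


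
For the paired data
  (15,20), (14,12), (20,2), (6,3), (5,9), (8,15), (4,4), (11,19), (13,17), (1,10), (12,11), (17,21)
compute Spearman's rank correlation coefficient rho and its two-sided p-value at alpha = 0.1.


Step 1: Rank x and y separately (midranks; no ties here).
rank(x): 15->10, 14->9, 20->12, 6->4, 5->3, 8->5, 4->2, 11->6, 13->8, 1->1, 12->7, 17->11
rank(y): 20->11, 12->7, 2->1, 3->2, 9->4, 15->8, 4->3, 19->10, 17->9, 10->5, 11->6, 21->12
Step 2: d_i = R_x(i) - R_y(i); compute d_i^2.
  (10-11)^2=1, (9-7)^2=4, (12-1)^2=121, (4-2)^2=4, (3-4)^2=1, (5-8)^2=9, (2-3)^2=1, (6-10)^2=16, (8-9)^2=1, (1-5)^2=16, (7-6)^2=1, (11-12)^2=1
sum(d^2) = 176.
Step 3: rho = 1 - 6*176 / (12*(12^2 - 1)) = 1 - 1056/1716 = 0.384615.
Step 4: Under H0, t = rho * sqrt((n-2)/(1-rho^2)) = 1.3176 ~ t(10).
Step 5: Two-sided p-value from the t-distribution with 10 df = 0.217020.
Step 6: alpha = 0.1. fail to reject H0.

rho = 0.3846, p = 0.217020, fail to reject H0 at alpha = 0.1.


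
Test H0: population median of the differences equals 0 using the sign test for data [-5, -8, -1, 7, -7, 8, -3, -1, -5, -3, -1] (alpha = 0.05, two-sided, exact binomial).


Step 1: Discard zero differences. Original n = 11; n_eff = number of nonzero differences = 11.
Nonzero differences (with sign): -5, -8, -1, +7, -7, +8, -3, -1, -5, -3, -1
Step 2: Count signs: positive = 2, negative = 9.
Step 3: Under H0: P(positive) = 0.5, so the number of positives S ~ Bin(11, 0.5).
Step 4: Two-sided exact p-value = sum of Bin(11,0.5) probabilities at or below the observed probability = 0.065430.
Step 5: alpha = 0.05. fail to reject H0.

n_eff = 11, pos = 2, neg = 9, p = 0.065430, fail to reject H0.


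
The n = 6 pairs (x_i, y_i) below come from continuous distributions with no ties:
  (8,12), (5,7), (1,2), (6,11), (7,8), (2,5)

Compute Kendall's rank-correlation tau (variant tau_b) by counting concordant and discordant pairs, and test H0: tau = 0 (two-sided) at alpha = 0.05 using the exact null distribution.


Step 1: Enumerate the 15 unordered pairs (i,j) with i<j and classify each by sign(x_j-x_i) * sign(y_j-y_i).
  (1,2):dx=-3,dy=-5->C; (1,3):dx=-7,dy=-10->C; (1,4):dx=-2,dy=-1->C; (1,5):dx=-1,dy=-4->C
  (1,6):dx=-6,dy=-7->C; (2,3):dx=-4,dy=-5->C; (2,4):dx=+1,dy=+4->C; (2,5):dx=+2,dy=+1->C
  (2,6):dx=-3,dy=-2->C; (3,4):dx=+5,dy=+9->C; (3,5):dx=+6,dy=+6->C; (3,6):dx=+1,dy=+3->C
  (4,5):dx=+1,dy=-3->D; (4,6):dx=-4,dy=-6->C; (5,6):dx=-5,dy=-3->C
Step 2: C = 14, D = 1, total pairs = 15.
Step 3: tau = (C - D)/(n(n-1)/2) = (14 - 1)/15 = 0.866667.
Step 4: Exact two-sided p-value (enumerate n! = 720 permutations of y under H0): p = 0.016667.
Step 5: alpha = 0.05. reject H0.

tau_b = 0.8667 (C=14, D=1), p = 0.016667, reject H0.


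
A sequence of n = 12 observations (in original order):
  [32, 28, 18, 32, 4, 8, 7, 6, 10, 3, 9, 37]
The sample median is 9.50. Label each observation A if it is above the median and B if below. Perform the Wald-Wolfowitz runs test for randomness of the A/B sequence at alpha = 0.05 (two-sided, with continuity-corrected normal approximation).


Step 1: Compute median = 9.50; label A = above, B = below.
Labels in order: AAAABBBBABBA  (n_A = 6, n_B = 6)
Step 2: Count runs R = 5.
Step 3: Under H0 (random ordering), E[R] = 2*n_A*n_B/(n_A+n_B) + 1 = 2*6*6/12 + 1 = 7.0000.
        Var[R] = 2*n_A*n_B*(2*n_A*n_B - n_A - n_B) / ((n_A+n_B)^2 * (n_A+n_B-1)) = 4320/1584 = 2.7273.
        SD[R] = 1.6514.
Step 4: Continuity-corrected z = (R + 0.5 - E[R]) / SD[R] = (5 + 0.5 - 7.0000) / 1.6514 = -0.9083.
Step 5: Two-sided p-value via normal approximation = 2*(1 - Phi(|z|)) = 0.363722.
Step 6: alpha = 0.05. fail to reject H0.

R = 5, z = -0.9083, p = 0.363722, fail to reject H0.


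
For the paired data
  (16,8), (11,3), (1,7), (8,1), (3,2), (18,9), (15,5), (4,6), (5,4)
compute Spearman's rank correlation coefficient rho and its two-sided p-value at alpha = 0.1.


Step 1: Rank x and y separately (midranks; no ties here).
rank(x): 16->8, 11->6, 1->1, 8->5, 3->2, 18->9, 15->7, 4->3, 5->4
rank(y): 8->8, 3->3, 7->7, 1->1, 2->2, 9->9, 5->5, 6->6, 4->4
Step 2: d_i = R_x(i) - R_y(i); compute d_i^2.
  (8-8)^2=0, (6-3)^2=9, (1-7)^2=36, (5-1)^2=16, (2-2)^2=0, (9-9)^2=0, (7-5)^2=4, (3-6)^2=9, (4-4)^2=0
sum(d^2) = 74.
Step 3: rho = 1 - 6*74 / (9*(9^2 - 1)) = 1 - 444/720 = 0.383333.
Step 4: Under H0, t = rho * sqrt((n-2)/(1-rho^2)) = 1.0981 ~ t(7).
Step 5: Two-sided p-value from the t-distribution with 7 df = 0.308495.
Step 6: alpha = 0.1. fail to reject H0.

rho = 0.3833, p = 0.308495, fail to reject H0 at alpha = 0.1.


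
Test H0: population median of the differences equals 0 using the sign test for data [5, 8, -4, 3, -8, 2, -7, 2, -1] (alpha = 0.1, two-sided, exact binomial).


Step 1: Discard zero differences. Original n = 9; n_eff = number of nonzero differences = 9.
Nonzero differences (with sign): +5, +8, -4, +3, -8, +2, -7, +2, -1
Step 2: Count signs: positive = 5, negative = 4.
Step 3: Under H0: P(positive) = 0.5, so the number of positives S ~ Bin(9, 0.5).
Step 4: Two-sided exact p-value = sum of Bin(9,0.5) probabilities at or below the observed probability = 1.000000.
Step 5: alpha = 0.1. fail to reject H0.

n_eff = 9, pos = 5, neg = 4, p = 1.000000, fail to reject H0.


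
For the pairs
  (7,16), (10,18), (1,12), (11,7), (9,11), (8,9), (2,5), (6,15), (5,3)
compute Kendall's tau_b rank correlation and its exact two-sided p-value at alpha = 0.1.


Step 1: Enumerate the 36 unordered pairs (i,j) with i<j and classify each by sign(x_j-x_i) * sign(y_j-y_i).
  (1,2):dx=+3,dy=+2->C; (1,3):dx=-6,dy=-4->C; (1,4):dx=+4,dy=-9->D; (1,5):dx=+2,dy=-5->D
  (1,6):dx=+1,dy=-7->D; (1,7):dx=-5,dy=-11->C; (1,8):dx=-1,dy=-1->C; (1,9):dx=-2,dy=-13->C
  (2,3):dx=-9,dy=-6->C; (2,4):dx=+1,dy=-11->D; (2,5):dx=-1,dy=-7->C; (2,6):dx=-2,dy=-9->C
  (2,7):dx=-8,dy=-13->C; (2,8):dx=-4,dy=-3->C; (2,9):dx=-5,dy=-15->C; (3,4):dx=+10,dy=-5->D
  (3,5):dx=+8,dy=-1->D; (3,6):dx=+7,dy=-3->D; (3,7):dx=+1,dy=-7->D; (3,8):dx=+5,dy=+3->C
  (3,9):dx=+4,dy=-9->D; (4,5):dx=-2,dy=+4->D; (4,6):dx=-3,dy=+2->D; (4,7):dx=-9,dy=-2->C
  (4,8):dx=-5,dy=+8->D; (4,9):dx=-6,dy=-4->C; (5,6):dx=-1,dy=-2->C; (5,7):dx=-7,dy=-6->C
  (5,8):dx=-3,dy=+4->D; (5,9):dx=-4,dy=-8->C; (6,7):dx=-6,dy=-4->C; (6,8):dx=-2,dy=+6->D
  (6,9):dx=-3,dy=-6->C; (7,8):dx=+4,dy=+10->C; (7,9):dx=+3,dy=-2->D; (8,9):dx=-1,dy=-12->C
Step 2: C = 21, D = 15, total pairs = 36.
Step 3: tau = (C - D)/(n(n-1)/2) = (21 - 15)/36 = 0.166667.
Step 4: Exact two-sided p-value (enumerate n! = 362880 permutations of y under H0): p = 0.612202.
Step 5: alpha = 0.1. fail to reject H0.

tau_b = 0.1667 (C=21, D=15), p = 0.612202, fail to reject H0.


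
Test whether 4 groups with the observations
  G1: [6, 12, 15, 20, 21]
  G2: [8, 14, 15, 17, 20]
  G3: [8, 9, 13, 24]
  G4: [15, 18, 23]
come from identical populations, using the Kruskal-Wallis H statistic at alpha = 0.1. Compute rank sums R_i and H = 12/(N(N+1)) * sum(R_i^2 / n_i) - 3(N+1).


Step 1: Combine all N = 17 observations and assign midranks.
sorted (value, group, rank): (6,G1,1), (8,G2,2.5), (8,G3,2.5), (9,G3,4), (12,G1,5), (13,G3,6), (14,G2,7), (15,G1,9), (15,G2,9), (15,G4,9), (17,G2,11), (18,G4,12), (20,G1,13.5), (20,G2,13.5), (21,G1,15), (23,G4,16), (24,G3,17)
Step 2: Sum ranks within each group.
R_1 = 43.5 (n_1 = 5)
R_2 = 43 (n_2 = 5)
R_3 = 29.5 (n_3 = 4)
R_4 = 37 (n_4 = 3)
Step 3: H = 12/(N(N+1)) * sum(R_i^2/n_i) - 3(N+1)
     = 12/(17*18) * (43.5^2/5 + 43^2/5 + 29.5^2/4 + 37^2/3) - 3*18
     = 0.039216 * 1422.15 - 54
     = 1.770425.
Step 4: Ties present; correction factor C = 1 - 36/(17^3 - 17) = 0.992647. Corrected H = 1.770425 / 0.992647 = 1.783539.
Step 5: Under H0, H ~ chi^2(3); p-value = 0.618524.
Step 6: alpha = 0.1. fail to reject H0.

H = 1.7835, df = 3, p = 0.618524, fail to reject H0.


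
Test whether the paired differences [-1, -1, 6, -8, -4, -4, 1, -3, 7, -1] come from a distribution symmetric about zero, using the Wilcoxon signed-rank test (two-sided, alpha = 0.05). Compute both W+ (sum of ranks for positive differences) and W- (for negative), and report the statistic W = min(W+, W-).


Step 1: Drop any zero differences (none here) and take |d_i|.
|d| = [1, 1, 6, 8, 4, 4, 1, 3, 7, 1]
Step 2: Midrank |d_i| (ties get averaged ranks).
ranks: |1|->2.5, |1|->2.5, |6|->8, |8|->10, |4|->6.5, |4|->6.5, |1|->2.5, |3|->5, |7|->9, |1|->2.5
Step 3: Attach original signs; sum ranks with positive sign and with negative sign.
W+ = 8 + 2.5 + 9 = 19.5
W- = 2.5 + 2.5 + 10 + 6.5 + 6.5 + 5 + 2.5 = 35.5
(Check: W+ + W- = 55 should equal n(n+1)/2 = 55.)
Step 4: Test statistic W = min(W+, W-) = 19.5.
Step 5: Ties in |d|, so use the tie-corrected normal approximation.
        E[W] = n(n+1)/4 = 10*11/4 = 27.5.
        Tie groups: |d|=1 (t=4), |d|=4 (t=2); sum(t^3 - t) = 66.
        Var[W] = n(n+1)(2n+1)/24 - sum(t^3-t)/48 = 2310/24 - 66/48 = 94.875.
        z = (W - E[W]) / sqrt(Var[W]) = (19.5 - 27.5) / 9.7404 = -0.8213.
        Two-sided p = 2*Phi(z) = 0.411462.
Step 6: alpha = 0.05. fail to reject H0.

W+ = 19.5, W- = 35.5, W = min = 19.5, p = 0.411462, fail to reject H0.


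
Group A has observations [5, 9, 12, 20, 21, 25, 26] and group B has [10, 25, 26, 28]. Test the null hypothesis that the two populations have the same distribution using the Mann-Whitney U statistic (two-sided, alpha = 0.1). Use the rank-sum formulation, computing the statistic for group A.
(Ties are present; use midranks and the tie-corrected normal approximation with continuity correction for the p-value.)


Step 1: Combine and sort all 11 observations; assign midranks.
sorted (value, group): (5,X), (9,X), (10,Y), (12,X), (20,X), (21,X), (25,X), (25,Y), (26,X), (26,Y), (28,Y)
ranks: 5->1, 9->2, 10->3, 12->4, 20->5, 21->6, 25->7.5, 25->7.5, 26->9.5, 26->9.5, 28->11
Step 2: Rank sum for X: R1 = 1 + 2 + 4 + 5 + 6 + 7.5 + 9.5 = 35.
Step 3: U_X = R1 - n1(n1+1)/2 = 35 - 7*8/2 = 35 - 28 = 7.
       U_Y = n1*n2 - U_X = 28 - 7 = 21.
Step 4: Ties are present, so use the tie-corrected normal approximation (with continuity correction) for the p-value.
Step 5: p-value = 0.217200; compare to alpha = 0.1. fail to reject H0.

U_X = 7, p = 0.217200, fail to reject H0 at alpha = 0.1.


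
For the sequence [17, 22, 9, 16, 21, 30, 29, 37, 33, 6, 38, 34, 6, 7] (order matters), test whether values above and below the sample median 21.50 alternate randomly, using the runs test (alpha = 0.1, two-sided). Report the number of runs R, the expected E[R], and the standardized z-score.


Step 1: Compute median = 21.50; label A = above, B = below.
Labels in order: BABBBAAAABAABB  (n_A = 7, n_B = 7)
Step 2: Count runs R = 7.
Step 3: Under H0 (random ordering), E[R] = 2*n_A*n_B/(n_A+n_B) + 1 = 2*7*7/14 + 1 = 8.0000.
        Var[R] = 2*n_A*n_B*(2*n_A*n_B - n_A - n_B) / ((n_A+n_B)^2 * (n_A+n_B-1)) = 8232/2548 = 3.2308.
        SD[R] = 1.7974.
Step 4: Continuity-corrected z = (R + 0.5 - E[R]) / SD[R] = (7 + 0.5 - 8.0000) / 1.7974 = -0.2782.
Step 5: Two-sided p-value via normal approximation = 2*(1 - Phi(|z|)) = 0.780879.
Step 6: alpha = 0.1. fail to reject H0.

R = 7, z = -0.2782, p = 0.780879, fail to reject H0.


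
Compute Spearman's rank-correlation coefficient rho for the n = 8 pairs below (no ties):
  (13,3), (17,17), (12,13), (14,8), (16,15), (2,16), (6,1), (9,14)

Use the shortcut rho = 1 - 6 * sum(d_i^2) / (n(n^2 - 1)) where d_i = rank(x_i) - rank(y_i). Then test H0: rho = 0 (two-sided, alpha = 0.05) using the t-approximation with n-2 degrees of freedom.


Step 1: Rank x and y separately (midranks; no ties here).
rank(x): 13->5, 17->8, 12->4, 14->6, 16->7, 2->1, 6->2, 9->3
rank(y): 3->2, 17->8, 13->4, 8->3, 15->6, 16->7, 1->1, 14->5
Step 2: d_i = R_x(i) - R_y(i); compute d_i^2.
  (5-2)^2=9, (8-8)^2=0, (4-4)^2=0, (6-3)^2=9, (7-6)^2=1, (1-7)^2=36, (2-1)^2=1, (3-5)^2=4
sum(d^2) = 60.
Step 3: rho = 1 - 6*60 / (8*(8^2 - 1)) = 1 - 360/504 = 0.285714.
Step 4: Under H0, t = rho * sqrt((n-2)/(1-rho^2)) = 0.7303 ~ t(6).
Step 5: Two-sided p-value from the t-distribution with 6 df = 0.492726.
Step 6: alpha = 0.05. fail to reject H0.

rho = 0.2857, p = 0.492726, fail to reject H0 at alpha = 0.05.


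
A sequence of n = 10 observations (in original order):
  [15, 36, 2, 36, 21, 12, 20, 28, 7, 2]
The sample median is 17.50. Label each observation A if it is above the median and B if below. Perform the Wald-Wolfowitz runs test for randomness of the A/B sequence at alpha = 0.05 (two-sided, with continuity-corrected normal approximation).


Step 1: Compute median = 17.50; label A = above, B = below.
Labels in order: BABAABAABB  (n_A = 5, n_B = 5)
Step 2: Count runs R = 7.
Step 3: Under H0 (random ordering), E[R] = 2*n_A*n_B/(n_A+n_B) + 1 = 2*5*5/10 + 1 = 6.0000.
        Var[R] = 2*n_A*n_B*(2*n_A*n_B - n_A - n_B) / ((n_A+n_B)^2 * (n_A+n_B-1)) = 2000/900 = 2.2222.
        SD[R] = 1.4907.
Step 4: Continuity-corrected z = (R - 0.5 - E[R]) / SD[R] = (7 - 0.5 - 6.0000) / 1.4907 = 0.3354.
Step 5: Two-sided p-value via normal approximation = 2*(1 - Phi(|z|)) = 0.737316.
Step 6: alpha = 0.05. fail to reject H0.

R = 7, z = 0.3354, p = 0.737316, fail to reject H0.


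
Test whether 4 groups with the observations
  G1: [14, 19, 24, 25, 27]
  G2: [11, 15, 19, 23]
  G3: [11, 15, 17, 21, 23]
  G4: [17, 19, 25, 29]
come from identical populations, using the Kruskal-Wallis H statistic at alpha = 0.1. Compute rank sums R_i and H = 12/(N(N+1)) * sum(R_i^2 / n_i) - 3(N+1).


Step 1: Combine all N = 18 observations and assign midranks.
sorted (value, group, rank): (11,G2,1.5), (11,G3,1.5), (14,G1,3), (15,G2,4.5), (15,G3,4.5), (17,G3,6.5), (17,G4,6.5), (19,G1,9), (19,G2,9), (19,G4,9), (21,G3,11), (23,G2,12.5), (23,G3,12.5), (24,G1,14), (25,G1,15.5), (25,G4,15.5), (27,G1,17), (29,G4,18)
Step 2: Sum ranks within each group.
R_1 = 58.5 (n_1 = 5)
R_2 = 27.5 (n_2 = 4)
R_3 = 36 (n_3 = 5)
R_4 = 49 (n_4 = 4)
Step 3: H = 12/(N(N+1)) * sum(R_i^2/n_i) - 3(N+1)
     = 12/(18*19) * (58.5^2/5 + 27.5^2/4 + 36^2/5 + 49^2/4) - 3*19
     = 0.035088 * 1732.96 - 57
     = 3.805702.
Step 4: Ties present; correction factor C = 1 - 54/(18^3 - 18) = 0.990712. Corrected H = 3.805702 / 0.990712 = 3.841380.
Step 5: Under H0, H ~ chi^2(3); p-value = 0.279109.
Step 6: alpha = 0.1. fail to reject H0.

H = 3.8414, df = 3, p = 0.279109, fail to reject H0.


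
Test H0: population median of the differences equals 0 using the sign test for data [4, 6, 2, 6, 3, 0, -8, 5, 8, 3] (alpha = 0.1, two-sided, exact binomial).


Step 1: Discard zero differences. Original n = 10; n_eff = number of nonzero differences = 9.
Nonzero differences (with sign): +4, +6, +2, +6, +3, -8, +5, +8, +3
Step 2: Count signs: positive = 8, negative = 1.
Step 3: Under H0: P(positive) = 0.5, so the number of positives S ~ Bin(9, 0.5).
Step 4: Two-sided exact p-value = sum of Bin(9,0.5) probabilities at or below the observed probability = 0.039062.
Step 5: alpha = 0.1. reject H0.

n_eff = 9, pos = 8, neg = 1, p = 0.039062, reject H0.


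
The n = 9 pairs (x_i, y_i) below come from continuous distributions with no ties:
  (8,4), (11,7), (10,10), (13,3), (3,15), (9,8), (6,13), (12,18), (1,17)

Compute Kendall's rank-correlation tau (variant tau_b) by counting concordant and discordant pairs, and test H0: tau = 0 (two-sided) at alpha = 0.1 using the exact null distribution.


Step 1: Enumerate the 36 unordered pairs (i,j) with i<j and classify each by sign(x_j-x_i) * sign(y_j-y_i).
  (1,2):dx=+3,dy=+3->C; (1,3):dx=+2,dy=+6->C; (1,4):dx=+5,dy=-1->D; (1,5):dx=-5,dy=+11->D
  (1,6):dx=+1,dy=+4->C; (1,7):dx=-2,dy=+9->D; (1,8):dx=+4,dy=+14->C; (1,9):dx=-7,dy=+13->D
  (2,3):dx=-1,dy=+3->D; (2,4):dx=+2,dy=-4->D; (2,5):dx=-8,dy=+8->D; (2,6):dx=-2,dy=+1->D
  (2,7):dx=-5,dy=+6->D; (2,8):dx=+1,dy=+11->C; (2,9):dx=-10,dy=+10->D; (3,4):dx=+3,dy=-7->D
  (3,5):dx=-7,dy=+5->D; (3,6):dx=-1,dy=-2->C; (3,7):dx=-4,dy=+3->D; (3,8):dx=+2,dy=+8->C
  (3,9):dx=-9,dy=+7->D; (4,5):dx=-10,dy=+12->D; (4,6):dx=-4,dy=+5->D; (4,7):dx=-7,dy=+10->D
  (4,8):dx=-1,dy=+15->D; (4,9):dx=-12,dy=+14->D; (5,6):dx=+6,dy=-7->D; (5,7):dx=+3,dy=-2->D
  (5,8):dx=+9,dy=+3->C; (5,9):dx=-2,dy=+2->D; (6,7):dx=-3,dy=+5->D; (6,8):dx=+3,dy=+10->C
  (6,9):dx=-8,dy=+9->D; (7,8):dx=+6,dy=+5->C; (7,9):dx=-5,dy=+4->D; (8,9):dx=-11,dy=-1->C
Step 2: C = 11, D = 25, total pairs = 36.
Step 3: tau = (C - D)/(n(n-1)/2) = (11 - 25)/36 = -0.388889.
Step 4: Exact two-sided p-value (enumerate n! = 362880 permutations of y under H0): p = 0.180181.
Step 5: alpha = 0.1. fail to reject H0.

tau_b = -0.3889 (C=11, D=25), p = 0.180181, fail to reject H0.


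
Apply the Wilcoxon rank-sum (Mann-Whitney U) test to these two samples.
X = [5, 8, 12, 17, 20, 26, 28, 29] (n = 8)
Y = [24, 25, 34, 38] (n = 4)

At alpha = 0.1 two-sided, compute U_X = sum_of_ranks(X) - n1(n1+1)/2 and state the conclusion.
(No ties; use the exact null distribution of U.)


Step 1: Combine and sort all 12 observations; assign midranks.
sorted (value, group): (5,X), (8,X), (12,X), (17,X), (20,X), (24,Y), (25,Y), (26,X), (28,X), (29,X), (34,Y), (38,Y)
ranks: 5->1, 8->2, 12->3, 17->4, 20->5, 24->6, 25->7, 26->8, 28->9, 29->10, 34->11, 38->12
Step 2: Rank sum for X: R1 = 1 + 2 + 3 + 4 + 5 + 8 + 9 + 10 = 42.
Step 3: U_X = R1 - n1(n1+1)/2 = 42 - 8*9/2 = 42 - 36 = 6.
       U_Y = n1*n2 - U_X = 32 - 6 = 26.
Step 4: No ties, so the exact null distribution of U (based on enumerating the C(12,8) = 495 equally likely rank assignments) gives the two-sided p-value.
Step 5: p-value = 0.109091; compare to alpha = 0.1. fail to reject H0.

U_X = 6, p = 0.109091, fail to reject H0 at alpha = 0.1.


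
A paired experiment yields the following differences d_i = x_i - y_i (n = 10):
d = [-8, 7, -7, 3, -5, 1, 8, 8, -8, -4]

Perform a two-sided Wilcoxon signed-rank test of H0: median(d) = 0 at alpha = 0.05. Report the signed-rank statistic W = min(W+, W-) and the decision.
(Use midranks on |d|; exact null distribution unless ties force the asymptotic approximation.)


Step 1: Drop any zero differences (none here) and take |d_i|.
|d| = [8, 7, 7, 3, 5, 1, 8, 8, 8, 4]
Step 2: Midrank |d_i| (ties get averaged ranks).
ranks: |8|->8.5, |7|->5.5, |7|->5.5, |3|->2, |5|->4, |1|->1, |8|->8.5, |8|->8.5, |8|->8.5, |4|->3
Step 3: Attach original signs; sum ranks with positive sign and with negative sign.
W+ = 5.5 + 2 + 1 + 8.5 + 8.5 = 25.5
W- = 8.5 + 5.5 + 4 + 8.5 + 3 = 29.5
(Check: W+ + W- = 55 should equal n(n+1)/2 = 55.)
Step 4: Test statistic W = min(W+, W-) = 25.5.
Step 5: Ties in |d|, so use the tie-corrected normal approximation.
        E[W] = n(n+1)/4 = 10*11/4 = 27.5.
        Tie groups: |d|=7 (t=2), |d|=8 (t=4); sum(t^3 - t) = 66.
        Var[W] = n(n+1)(2n+1)/24 - sum(t^3-t)/48 = 2310/24 - 66/48 = 94.875.
        z = (W - E[W]) / sqrt(Var[W]) = (25.5 - 27.5) / 9.7404 = -0.2053.
        Two-sided p = 2*Phi(z) = 0.837314.
Step 6: alpha = 0.05. fail to reject H0.

W+ = 25.5, W- = 29.5, W = min = 25.5, p = 0.837314, fail to reject H0.


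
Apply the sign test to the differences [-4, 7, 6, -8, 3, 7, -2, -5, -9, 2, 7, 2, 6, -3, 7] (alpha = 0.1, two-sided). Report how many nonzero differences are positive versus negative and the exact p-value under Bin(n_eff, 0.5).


Step 1: Discard zero differences. Original n = 15; n_eff = number of nonzero differences = 15.
Nonzero differences (with sign): -4, +7, +6, -8, +3, +7, -2, -5, -9, +2, +7, +2, +6, -3, +7
Step 2: Count signs: positive = 9, negative = 6.
Step 3: Under H0: P(positive) = 0.5, so the number of positives S ~ Bin(15, 0.5).
Step 4: Two-sided exact p-value = sum of Bin(15,0.5) probabilities at or below the observed probability = 0.607239.
Step 5: alpha = 0.1. fail to reject H0.

n_eff = 15, pos = 9, neg = 6, p = 0.607239, fail to reject H0.


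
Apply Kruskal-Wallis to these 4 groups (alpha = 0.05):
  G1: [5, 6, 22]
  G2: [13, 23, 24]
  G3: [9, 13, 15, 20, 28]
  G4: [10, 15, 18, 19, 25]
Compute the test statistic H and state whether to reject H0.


Step 1: Combine all N = 16 observations and assign midranks.
sorted (value, group, rank): (5,G1,1), (6,G1,2), (9,G3,3), (10,G4,4), (13,G2,5.5), (13,G3,5.5), (15,G3,7.5), (15,G4,7.5), (18,G4,9), (19,G4,10), (20,G3,11), (22,G1,12), (23,G2,13), (24,G2,14), (25,G4,15), (28,G3,16)
Step 2: Sum ranks within each group.
R_1 = 15 (n_1 = 3)
R_2 = 32.5 (n_2 = 3)
R_3 = 43 (n_3 = 5)
R_4 = 45.5 (n_4 = 5)
Step 3: H = 12/(N(N+1)) * sum(R_i^2/n_i) - 3(N+1)
     = 12/(16*17) * (15^2/3 + 32.5^2/3 + 43^2/5 + 45.5^2/5) - 3*17
     = 0.044118 * 1210.93 - 51
     = 2.423529.
Step 4: Ties present; correction factor C = 1 - 12/(16^3 - 16) = 0.997059. Corrected H = 2.423529 / 0.997059 = 2.430678.
Step 5: Under H0, H ~ chi^2(3); p-value = 0.487949.
Step 6: alpha = 0.05. fail to reject H0.

H = 2.4307, df = 3, p = 0.487949, fail to reject H0.


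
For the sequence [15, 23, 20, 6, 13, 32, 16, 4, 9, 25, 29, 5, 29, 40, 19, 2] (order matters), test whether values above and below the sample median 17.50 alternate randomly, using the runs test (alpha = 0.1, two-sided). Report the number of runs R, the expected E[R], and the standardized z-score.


Step 1: Compute median = 17.50; label A = above, B = below.
Labels in order: BAABBABBBAABAAAB  (n_A = 8, n_B = 8)
Step 2: Count runs R = 9.
Step 3: Under H0 (random ordering), E[R] = 2*n_A*n_B/(n_A+n_B) + 1 = 2*8*8/16 + 1 = 9.0000.
        Var[R] = 2*n_A*n_B*(2*n_A*n_B - n_A - n_B) / ((n_A+n_B)^2 * (n_A+n_B-1)) = 14336/3840 = 3.7333.
        SD[R] = 1.9322.
Step 4: R = E[R], so z = 0 with no continuity correction.
Step 5: Two-sided p-value via normal approximation = 2*(1 - Phi(|z|)) = 1.000000.
Step 6: alpha = 0.1. fail to reject H0.

R = 9, z = 0.0000, p = 1.000000, fail to reject H0.


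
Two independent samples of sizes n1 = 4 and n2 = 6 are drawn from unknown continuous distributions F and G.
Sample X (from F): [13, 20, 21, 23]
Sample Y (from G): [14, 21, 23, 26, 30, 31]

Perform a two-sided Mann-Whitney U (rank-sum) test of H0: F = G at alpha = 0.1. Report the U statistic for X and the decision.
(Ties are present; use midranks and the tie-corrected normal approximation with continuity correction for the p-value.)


Step 1: Combine and sort all 10 observations; assign midranks.
sorted (value, group): (13,X), (14,Y), (20,X), (21,X), (21,Y), (23,X), (23,Y), (26,Y), (30,Y), (31,Y)
ranks: 13->1, 14->2, 20->3, 21->4.5, 21->4.5, 23->6.5, 23->6.5, 26->8, 30->9, 31->10
Step 2: Rank sum for X: R1 = 1 + 3 + 4.5 + 6.5 = 15.
Step 3: U_X = R1 - n1(n1+1)/2 = 15 - 4*5/2 = 15 - 10 = 5.
       U_Y = n1*n2 - U_X = 24 - 5 = 19.
Step 4: Ties are present, so use the tie-corrected normal approximation (with continuity correction) for the p-value.
Step 5: p-value = 0.163233; compare to alpha = 0.1. fail to reject H0.

U_X = 5, p = 0.163233, fail to reject H0 at alpha = 0.1.


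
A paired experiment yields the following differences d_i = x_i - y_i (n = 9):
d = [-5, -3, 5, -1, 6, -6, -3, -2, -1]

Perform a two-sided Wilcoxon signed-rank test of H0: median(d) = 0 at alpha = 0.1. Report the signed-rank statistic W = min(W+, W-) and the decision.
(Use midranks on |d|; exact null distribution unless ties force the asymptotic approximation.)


Step 1: Drop any zero differences (none here) and take |d_i|.
|d| = [5, 3, 5, 1, 6, 6, 3, 2, 1]
Step 2: Midrank |d_i| (ties get averaged ranks).
ranks: |5|->6.5, |3|->4.5, |5|->6.5, |1|->1.5, |6|->8.5, |6|->8.5, |3|->4.5, |2|->3, |1|->1.5
Step 3: Attach original signs; sum ranks with positive sign and with negative sign.
W+ = 6.5 + 8.5 = 15
W- = 6.5 + 4.5 + 1.5 + 8.5 + 4.5 + 3 + 1.5 = 30
(Check: W+ + W- = 45 should equal n(n+1)/2 = 45.)
Step 4: Test statistic W = min(W+, W-) = 15.
Step 5: Ties in |d|, so use the tie-corrected normal approximation.
        E[W] = n(n+1)/4 = 9*10/4 = 22.5.
        Tie groups: |d|=1 (t=2), |d|=3 (t=2), |d|=5 (t=2), |d|=6 (t=2); sum(t^3 - t) = 24.
        Var[W] = n(n+1)(2n+1)/24 - sum(t^3-t)/48 = 1710/24 - 24/48 = 70.75.
        z = (W - E[W]) / sqrt(Var[W]) = (15 - 22.5) / 8.4113 = -0.8917.
        Two-sided p = 2*Phi(z) = 0.372577.
Step 6: alpha = 0.1. fail to reject H0.

W+ = 15, W- = 30, W = min = 15, p = 0.372577, fail to reject H0.


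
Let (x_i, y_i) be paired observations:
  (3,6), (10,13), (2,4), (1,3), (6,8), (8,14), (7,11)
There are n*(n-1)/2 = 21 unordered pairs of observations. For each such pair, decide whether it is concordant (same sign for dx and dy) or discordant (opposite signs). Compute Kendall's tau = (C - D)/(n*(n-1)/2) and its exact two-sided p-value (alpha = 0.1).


Step 1: Enumerate the 21 unordered pairs (i,j) with i<j and classify each by sign(x_j-x_i) * sign(y_j-y_i).
  (1,2):dx=+7,dy=+7->C; (1,3):dx=-1,dy=-2->C; (1,4):dx=-2,dy=-3->C; (1,5):dx=+3,dy=+2->C
  (1,6):dx=+5,dy=+8->C; (1,7):dx=+4,dy=+5->C; (2,3):dx=-8,dy=-9->C; (2,4):dx=-9,dy=-10->C
  (2,5):dx=-4,dy=-5->C; (2,6):dx=-2,dy=+1->D; (2,7):dx=-3,dy=-2->C; (3,4):dx=-1,dy=-1->C
  (3,5):dx=+4,dy=+4->C; (3,6):dx=+6,dy=+10->C; (3,7):dx=+5,dy=+7->C; (4,5):dx=+5,dy=+5->C
  (4,6):dx=+7,dy=+11->C; (4,7):dx=+6,dy=+8->C; (5,6):dx=+2,dy=+6->C; (5,7):dx=+1,dy=+3->C
  (6,7):dx=-1,dy=-3->C
Step 2: C = 20, D = 1, total pairs = 21.
Step 3: tau = (C - D)/(n(n-1)/2) = (20 - 1)/21 = 0.904762.
Step 4: Exact two-sided p-value (enumerate n! = 5040 permutations of y under H0): p = 0.002778.
Step 5: alpha = 0.1. reject H0.

tau_b = 0.9048 (C=20, D=1), p = 0.002778, reject H0.
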